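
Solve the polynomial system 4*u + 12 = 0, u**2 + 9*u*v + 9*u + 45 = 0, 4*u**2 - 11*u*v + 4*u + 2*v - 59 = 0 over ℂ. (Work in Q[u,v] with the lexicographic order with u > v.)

Compute a lex Gröbner basis by Buchberger's algorithm.
f_1 = 4*u + 12, LT = u.
f_2 = u**2 + 9*u*v + 9*u + 45, LT = u**2.
f_3 = 4*u**2 - 11*u*v + 4*u + 2*v - 59, LT = u**2.

S(f_1,f_2): lcm = u**2. S = -9*u*v - 6*u - 45.
  leading term u*v: subtract (-9/4*v)·f_1 from -9*u*v - 6*u - 45 → -6*u + 27*v - 45
  leading term u: subtract (-3/2)·f_1 from -6*u + 27*v - 45 → 27*v - 27
  leading term v: no divisor's leading term divides it; move 27*v to the remainder.
  leading term 1: no divisor's leading term divides it; move -27 to the remainder.
  remainder 27*v - 27 ≠ 0; add h_4 = 27*v - 27 to the basis.

The other S-polynomials (S(f_1,f_3), S(f_2,f_3), S(f_1,h_4), S(f_2,h_4), S(f_3,h_4)) all reduce to 0 modulo the current basis, so we have a Gröbner basis.
Inter-reduce: drop elements whose leading term is divisible by another's, tail-reduce, and make monic.
Reduced Gröbner basis: {u + 3, v - 1}.

Elimination: the polynomial v - 1 lies in the elimination ideal for v, so v ∈ {1}. For each such v, the remaining basis elements (now univariate) give the rest of the solution.
  v = 1: the earlier basis element becomes u + 3 = 0, giving u = -3 — point (-3, 1).
This is the nonlinear analogue of row-reducing a linear system.

{(-3, 1)}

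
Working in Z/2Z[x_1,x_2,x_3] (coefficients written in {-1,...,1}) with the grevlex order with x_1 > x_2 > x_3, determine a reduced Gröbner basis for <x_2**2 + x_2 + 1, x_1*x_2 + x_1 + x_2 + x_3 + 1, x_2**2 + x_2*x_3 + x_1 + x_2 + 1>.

G = {1}

f_1 = x_2**2 + x_2 + 1, LT = x_2**2.
f_2 = x_1*x_2 + x_1 + x_2 + x_3 + 1, LT = x_1*x_2.
f_3 = x_2**2 + x_2*x_3 + x_1 + x_2 + 1, LT = x_2**2.

S(f_1,f_2): lcm = x_1*x_2**2. S = x_2**2 + x_2*x_3 + x_1 + x_2.
  reduce S modulo (f_1, f_2, f_3):
  remainder x_2*x_3 + x_1 + 1 ≠ 0; add g_4 = x_2*x_3 + x_1 + 1 to the basis.

S(f_1,f_3): lcm = x_2**2. S = x_2*x_3 + x_1.
  reduce S modulo (f_1, f_2, f_3, g_4):
  remainder 1 ≠ 0; add g_5 = 1 to the basis.

The other S-polynomials (S(f_2,f_3), S(f_1,g_4), S(f_2,g_4), S(f_3,g_4), S(f_1,g_5), S(f_2,g_5), S(f_3,g_5), S(g_4,g_5)) all reduce to 0 modulo the current basis, so we have a Gröbner basis.
Inter-reduce: drop elements whose leading term is divisible by another's, tail-reduce, and make monic.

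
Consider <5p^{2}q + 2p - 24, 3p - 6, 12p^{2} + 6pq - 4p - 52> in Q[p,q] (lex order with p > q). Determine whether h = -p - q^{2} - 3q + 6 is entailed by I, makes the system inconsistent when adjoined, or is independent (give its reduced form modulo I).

First compute the reduced Gröbner basis of I by Buchberger's algorithm.
f_1 = 5p^{2}q + 2p - 24, LT = p^{2}q.
f_2 = 3p - 6, LT = p.
f_3 = 12p^{2} + 6pq - 4p - 52, LT = p^{2}.

S(f_1,f_2): lcm = p^{2}q. S = 2pq + \tfrac{2}{5}p - \tfrac{24}{5}.
  leading term pq: subtract (\tfrac{2}{3}q)·f_2 from 2pq + \tfrac{2}{5}p - \tfrac{24}{5} → \tfrac{2}{5}p + 4q - \tfrac{24}{5}
  leading term p: subtract (\tfrac{2}{15})·f_2 from \tfrac{2}{5}p + 4q - \tfrac{24}{5} → 4q - 4
  leading term q: no divisor's leading term divides it; move 4q to the remainder.
  leading term 1: no divisor's leading term divides it; move -4 to the remainder.
  remainder 4q - 4 ≠ 0; add k_4 = 4q - 4 to the basis.

S(f_1,f_3): lcm = p^{2}q. S = -\tfrac{1}{2}pq^{2} + \tfrac{1}{3}pq + \tfrac{2}{5}p + \tfrac{13}{3}q - \tfrac{24}{5}.
  leading term pq^{2}: subtract (-\tfrac{1}{6}q^{2})·f_2 from -\tfrac{1}{2}pq^{2} + \tfrac{1}{3}pq + \tfrac{2}{5}p + \tfrac{13}{3}q - \tfrac{24}{5} → \tfrac{1}{3}pq + \tfrac{2}{5}p - q^{2} + \tfrac{13}{3}q - \tfrac{24}{5}
  leading term pq: subtract (\tfrac{1}{9}q)·f_2 from \tfrac{1}{3}pq + \tfrac{2}{5}p - q^{2} + \tfrac{13}{3}q - \tfrac{24}{5} → \tfrac{2}{5}p - q^{2} + 5q - \tfrac{24}{5}
  leading term p: subtract (\tfrac{2}{15})·f_2 from \tfrac{2}{5}p - q^{2} + 5q - \tfrac{24}{5} → -q^{2} + 5q - 4
  leading term q^{2}: subtract (-\tfrac{1}{4}q)·k_4 from -q^{2} + 5q - 4 → 4q - 4
  leading term q: subtract (1)·k_4 from 4q - 4 → 0
  remainder 0.

S(f_2,f_3): lcm = p^{2}. S = -\tfrac{1}{2}pq - \tfrac{5}{3}p + \tfrac{13}{3}.
  leading term pq: subtract (-\tfrac{1}{6}q)·f_2 from -\tfrac{1}{2}pq - \tfrac{5}{3}p + \tfrac{13}{3} → -\tfrac{5}{3}p - q + \tfrac{13}{3}
  leading term p: subtract (-\tfrac{5}{9})·f_2 from -\tfrac{5}{3}p - q + \tfrac{13}{3} → -q + 1
  leading term q: subtract (-\tfrac{1}{4})·k_4 from -q + 1 → 0
  remainder 0.

S(f_1,k_4): lcm = p^{2}q. S = p^{2} + \tfrac{2}{5}p - \tfrac{24}{5}.
  leading term p^{2}: subtract (\tfrac{1}{3}p)·f_2 from p^{2} + \tfrac{2}{5}p - \tfrac{24}{5} → \tfrac{12}{5}p - \tfrac{24}{5}
  leading term p: subtract (\tfrac{4}{5})·f_2 from \tfrac{12}{5}p - \tfrac{24}{5} → 0
  remainder 0.

S(f_2,k_4): leading monomials are coprime, so the S-polynomial reduces to 0 (Buchberger's first criterion).
S(f_3,k_4): leading monomials are coprime, so the S-polynomial reduces to 0 (Buchberger's first criterion).
Every S-polynomial of the final basis reduces to 0, so we have a Gröbner basis.
Inter-reduce: drop elements whose leading term is divisible by another's, tail-reduce, and make monic.
Reduced Gröbner basis: {p - 2, q - 1}.
Label its elements g_1 = p - 2, g_2 = q - 1.

Reduce h = -p - q^{2} - 3q + 6 modulo G:
  leading term p: subtract (-1)·g_1 from -p - q^{2} - 3q + 6 → -q^{2} - 3q + 4
  leading term q^{2}: subtract (-q)·g_2 from -q^{2} - 3q + 4 → -4q + 4
  leading term q: subtract (-4)·g_2 from -4q + 4 → 0
  normal form = 0.
Since the normal form is 0, h ∈ I.

Ideal membership is decidable via reduction modulo a Gröbner basis.

-p - q^{2} - 3q + 6 lies in I (it reduces to 0).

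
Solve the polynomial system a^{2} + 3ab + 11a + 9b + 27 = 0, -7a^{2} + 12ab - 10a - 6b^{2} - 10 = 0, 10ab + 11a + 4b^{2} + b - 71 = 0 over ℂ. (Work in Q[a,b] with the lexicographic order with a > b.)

Compute a lex Gröbner basis by Buchberger's algorithm.
f_1 = a^{2} + 3ab + 11a + 9b + 27, LT = a^{2}.
f_2 = -7a^{2} + 12ab - 10a - 6b^{2} - 10, LT = a^{2}.
f_3 = 10ab + 11a + 4b^{2} + b - 71, LT = ab.

S(f_1,f_2): lcm = a^{2}. S = \tfrac{33}{7}ab + \tfrac{67}{7}a - \tfrac{6}{7}b^{2} + 9b + \tfrac{179}{7}.
  leading term ab: subtract (\tfrac{33}{70})·f_3 from \tfrac{33}{7}ab + \tfrac{67}{7}a - \tfrac{6}{7}b^{2} + 9b + \tfrac{179}{7} → \tfrac{307}{70}a - \tfrac{96}{35}b^{2} + \tfrac{597}{70}b + \tfrac{4133}{70}
  leading term a: no divisor's leading term divides it; move \tfrac{307}{70}a to the remainder.
  leading term b^{2}: no divisor's leading term divides it; move -\tfrac{96}{35}b^{2} to the remainder.
  leading term b: no divisor's leading term divides it; move \tfrac{597}{70}b to the remainder.
  leading term 1: no divisor's leading term divides it; move \tfrac{4133}{70} to the remainder.
  remainder \tfrac{307}{70}a - \tfrac{96}{35}b^{2} + \tfrac{597}{70}b + \tfrac{4133}{70} ≠ 0; add h_4 = \tfrac{307}{70}a - \tfrac{96}{35}b^{2} + \tfrac{597}{70}b + \tfrac{4133}{70} to the basis.

S(f_1,f_3): lcm = a^{2}b. S = -\tfrac{11}{10}a^{2} + \tfrac{13}{5}ab^{2} + \tfrac{109}{10}ab + \tfrac{71}{10}a + 9b^{2} + 27b.
  leading term a^{2}: subtract (-\tfrac{11}{10})·f_1 from -\tfrac{11}{10}a^{2} + \tfrac{13}{5}ab^{2} + \tfrac{109}{10}ab + \tfrac{71}{10}a + 9b^{2} + 27b → \tfrac{13}{5}ab^{2} + \tfrac{71}{5}ab + \tfrac{96}{5}a + 9b^{2} + \tfrac{369}{10}b + \tfrac{297}{10}
  leading term ab^{2}: subtract (\tfrac{13}{50}b)·f_3 from \tfrac{13}{5}ab^{2} + \tfrac{71}{5}ab + \tfrac{96}{5}a + 9b^{2} + \tfrac{369}{10}b + \tfrac{297}{10} → \tfrac{567}{50}ab + \tfrac{96}{5}a - \tfrac{26}{25}b^{3} + \tfrac{437}{50}b^{2} + \tfrac{1384}{25}b + \tfrac{297}{10}
  leading term ab: subtract (\tfrac{567}{500})·f_3 from \tfrac{567}{50}ab + \tfrac{96}{5}a - \tfrac{26}{25}b^{3} + \tfrac{437}{50}b^{2} + \tfrac{1384}{25}b + \tfrac{297}{10} → \tfrac{3363}{500}a - \tfrac{26}{25}b^{3} + \tfrac{1051}{250}b^{2} + \tfrac{27113}{500}b + \tfrac{55107}{500}
  leading term a: subtract (\tfrac{23541}{15350})·h_4 from \tfrac{3363}{500}a - \tfrac{26}{25}b^{3} + \tfrac{1051}{250}b^{2} + \tfrac{27113}{500}b + \tfrac{55107}{500} → -\tfrac{26}{25}b^{3} + \tfrac{129101}{15350}b^{2} + \tfrac{315799}{7675}b + \tfrac{301857}{15350}
  leading term b^{3}: no divisor's leading term divides it; move -\tfrac{26}{25}b^{3} to the remainder.
  leading term b^{2}: no divisor's leading term divides it; move \tfrac{129101}{15350}b^{2} to the remainder.
  leading term b: no divisor's leading term divides it; move \tfrac{315799}{7675}b to the remainder.
  leading term 1: no divisor's leading term divides it; move \tfrac{301857}{15350} to the remainder.
  remainder -\tfrac{26}{25}b^{3} + \tfrac{129101}{15350}b^{2} + \tfrac{315799}{7675}b + \tfrac{301857}{15350} ≠ 0; add h_5 = -\tfrac{26}{25}b^{3} + \tfrac{129101}{15350}b^{2} + \tfrac{315799}{7675}b + \tfrac{301857}{15350} to the basis.

S(f_2,f_3): lcm = a^{2}b. S = -\tfrac{11}{10}a^{2} - \tfrac{74}{35}ab^{2} + \tfrac{93}{70}ab + \tfrac{71}{10}a + \tfrac{6}{7}b^{3} + \tfrac{10}{7}b.
  leading term a^{2}: subtract (-\tfrac{11}{10})·f_1 from -\tfrac{11}{10}a^{2} - \tfrac{74}{35}ab^{2} + \tfrac{93}{70}ab + \tfrac{71}{10}a + \tfrac{6}{7}b^{3} + \tfrac{10}{7}b → -\tfrac{74}{35}ab^{2} + \tfrac{162}{35}ab + \tfrac{96}{5}a + \tfrac{6}{7}b^{3} + \tfrac{793}{70}b + \tfrac{297}{10}
  leading term ab^{2}: subtract (-\tfrac{37}{175}b)·f_3 from -\tfrac{74}{35}ab^{2} + \tfrac{162}{35}ab + \tfrac{96}{5}a + \tfrac{6}{7}b^{3} + \tfrac{793}{70}b + \tfrac{297}{10} → \tfrac{1217}{175}ab + \tfrac{96}{5}a + \tfrac{298}{175}b^{3} + \tfrac{37}{175}b^{2} - \tfrac{1289}{350}b + \tfrac{297}{10}
  leading term ab: subtract (\tfrac{1217}{1750})·f_3 from \tfrac{1217}{175}ab + \tfrac{96}{5}a + \tfrac{298}{175}b^{3} + \tfrac{37}{175}b^{2} - \tfrac{1289}{350}b + \tfrac{297}{10} → \tfrac{20213}{1750}a + \tfrac{298}{175}b^{3} - \tfrac{2249}{875}b^{2} - \tfrac{3831}{875}b + \tfrac{69191}{875}
  leading term a: subtract (\tfrac{20213}{7675})·h_4 from \tfrac{20213}{1750}a + \tfrac{298}{175}b^{3} - \tfrac{2249}{875}b^{2} - \tfrac{3831}{875}b + \tfrac{69191}{875} → \tfrac{298}{175}b^{3} + \tfrac{250001}{53725}b^{2} - \tfrac{2883879}{107450}b - \tfrac{8211411}{107450}
  leading term b^{3}: subtract (-\tfrac{149}{91})·h_5 from \tfrac{298}{175}b^{3} + \tfrac{250001}{53725}b^{2} - \tfrac{2883879}{107450}b - \tfrac{8211411}{107450} → \tfrac{1029443}{55874}b^{2} + \tfrac{2264707}{55874}b - \tfrac{1235433}{27937}
  leading term b^{2}: no divisor's leading term divides it; move \tfrac{1029443}{55874}b^{2} to the remainder.
  leading term b: no divisor's leading term divides it; move \tfrac{2264707}{55874}b to the remainder.
  leading term 1: no divisor's leading term divides it; move -\tfrac{1235433}{27937} to the remainder.
  remainder \tfrac{1029443}{55874}b^{2} + \tfrac{2264707}{55874}b - \tfrac{1235433}{27937} ≠ 0; add h_6 = \tfrac{1029443}{55874}b^{2} + \tfrac{2264707}{55874}b - \tfrac{1235433}{27937} to the basis.

S(f_1,h_4): lcm = a^{2}. S = \tfrac{192}{307}ab^{2} + \tfrac{324}{307}ab - \tfrac{756}{307}a + 9b + 27.
  leading term ab^{2}: subtract (\tfrac{96}{1535}b)·f_3 from \tfrac{192}{307}ab^{2} + \tfrac{324}{307}ab - \tfrac{756}{307}a + 9b + 27 → \tfrac{564}{1535}ab - \tfrac{756}{307}a - \tfrac{384}{1535}b^{3} - \tfrac{96}{1535}b^{2} + \tfrac{20631}{1535}b + 27
  leading term ab: subtract (\tfrac{282}{7675})·f_3 from \tfrac{564}{1535}ab - \tfrac{756}{307}a - \tfrac{384}{1535}b^{3} - \tfrac{96}{1535}b^{2} + \tfrac{20631}{1535}b + 27 → -\tfrac{22002}{7675}a - \tfrac{384}{1535}b^{3} - \tfrac{1608}{7675}b^{2} + \tfrac{102873}{7675}b + \tfrac{227247}{7675}
  leading term a: subtract (-\tfrac{308028}{471245})·h_4 from -\tfrac{22002}{7675}a - \tfrac{384}{1535}b^{3} - \tfrac{1608}{7675}b^{2} + \tfrac{102873}{7675}b + \tfrac{227247}{7675} → -\tfrac{384}{1535}b^{3} - \tfrac{943608}{471245}b^{2} + \tfrac{8943441}{471245}b + \tfrac{32139819}{471245}
  leading term b^{3}: subtract (\tfrac{960}{3991})·h_5 from -\tfrac{384}{1535}b^{3} - \tfrac{943608}{471245}b^{2} + \tfrac{8943441}{471245}b + \tfrac{32139819}{471245} → -\tfrac{4932120}{1225237}b^{2} + \tfrac{11126265}{1225237}b + \tfrac{77767875}{1225237}
  leading term b^{2}: subtract (-\tfrac{69049680}{316039001})·h_6 from -\tfrac{4932120}{1225237}b^{2} + \tfrac{11126265}{1225237}b + \tfrac{77767875}{1225237} → \tfrac{5668670085}{316039001}b + \tfrac{17006010255}{316039001}
  leading term b: no divisor's leading term divides it; move \tfrac{5668670085}{316039001}b to the remainder.
  leading term 1: no divisor's leading term divides it; move \tfrac{17006010255}{316039001} to the remainder.
  remainder \tfrac{5668670085}{316039001}b + \tfrac{17006010255}{316039001} ≠ 0; add h_7 = \tfrac{5668670085}{316039001}b + \tfrac{17006010255}{316039001} to the basis.

The other S-polynomials (S(f_2,h_4), S(f_3,h_4), S(f_1,h_5), S(f_2,h_5), S(f_3,h_5), S(h_4,h_5), S(f_1,h_6), S(f_2,h_6), S(f_3,h_6), S(h_4,h_6), S(h_5,h_6), S(f_1,h_7), S(f_2,h_7), S(f_3,h_7), S(h_4,h_7), S(h_5,h_7), S(h_6,h_7)) all reduce to 0 modulo the current basis, so we have a Gröbner basis.
Inter-reduce: drop elements whose leading term is divisible by another's, tail-reduce, and make monic.
Reduced Gröbner basis: {a + 2, b + 3}.

The lex basis is triangular: the last element involves only b. Solving b + 3 = 0 gives b ∈ {-3}; substituting each value into the earlier elements determines the remaining variables.
  b = -3: the earlier basis element becomes a + 2 = 0, giving a = -2 — point (-2, -3).
Substituting each solution back into the original system confirms all equations vanish.
This is the nonlinear analogue of row-reducing a linear system.

{(-2, -3)}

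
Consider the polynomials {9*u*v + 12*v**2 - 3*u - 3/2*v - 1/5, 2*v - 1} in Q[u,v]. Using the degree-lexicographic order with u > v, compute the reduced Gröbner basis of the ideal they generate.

f_1 = 9*u*v + 12*v**2 - 3*u - 3/2*v - 1/5, LT = u*v.
f_2 = 2*v - 1, LT = v.

S(f_1,f_2): lcm = u*v. S = 4/3*v**2 + 1/6*u - 1/6*v - 1/45.
  leading term v**2: subtract (2/3*v)·f_2 from 4/3*v**2 + 1/6*u - 1/6*v - 1/45 → 1/6*u + 1/2*v - 1/45
  leading term u: no divisor's leading term divides it; move 1/6*u to the remainder.
  leading term v: subtract (1/4)·f_2 from 1/2*v - 1/45 → 41/180
  leading term 1: no divisor's leading term divides it; move 41/180 to the remainder.
  remainder 1/6*u + 41/180 ≠ 0; add g_3 = 1/6*u + 41/180 to the basis.

The other S-polynomials (S(f_1,g_3), S(f_2,g_3)) all reduce to 0 modulo the current basis, so we have a Gröbner basis.
Inter-reduce: drop elements whose leading term is divisible by another's, tail-reduce, and make monic.

G = {u + 41/30, v - 1/2}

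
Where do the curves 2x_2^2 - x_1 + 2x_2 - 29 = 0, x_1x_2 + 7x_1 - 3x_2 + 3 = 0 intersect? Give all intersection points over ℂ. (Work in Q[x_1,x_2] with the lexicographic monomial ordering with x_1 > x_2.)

Compute a lex Gröbner basis by Buchberger's algorithm.
f_1 = -x_1 + 2x_2^2 + 2x_2 - 29, LT = x_1.
f_2 = x_1x_2 + 7x_1 - 3x_2 + 3, LT = x_1x_2.

S(f_1,f_2): lcm = x_1x_2. S = -7x_1 - 2x_2^3 - 2x_2^2 + 32x_2 - 3.
  leading term x_1: subtract (7)·f_1 from -7x_1 - 2x_2^3 - 2x_2^2 + 32x_2 - 3 → -2x_2^3 - 16x_2^2 + 18x_2 + 200
  leading term x_2^3: no divisor's leading term divides it; move -2x_2^3 to the remainder.
  leading term x_2^2: no divisor's leading term divides it; move -16x_2^2 to the remainder.
  leading term x_2: no divisor's leading term divides it; move 18x_2 to the remainder.
  leading term 1: no divisor's leading term divides it; move 200 to the remainder.
  remainder -2x_2^3 - 16x_2^2 + 18x_2 + 200 ≠ 0; add h_3 = -2x_2^3 - 16x_2^2 + 18x_2 + 200 to the basis.

S(f_1,h_3): leading monomials are coprime, so the S-polynomial reduces to 0 (Buchberger's first criterion).
S(f_2,h_3): lcm = x_1x_2^3. S = -x_1x_2^2 + 9x_1x_2 + 100x_1 - 3x_2^3 + 3x_2^2.
  leading term x_1x_2^2: subtract (x_2^2)·f_1 from -x_1x_2^2 + 9x_1x_2 + 100x_1 - 3x_2^3 + 3x_2^2 → 9x_1x_2 + 100x_1 - 2x_2^4 - 5x_2^3 + 32x_2^2
  leading term x_1x_2: subtract (-9x_2)·f_1 from 9x_1x_2 + 100x_1 - 2x_2^4 - 5x_2^3 + 32x_2^2 → 100x_1 - 2x_2^4 + 13x_2^3 + 50x_2^2 - 261x_2
  leading term x_1: subtract (-100)·f_1 from 100x_1 - 2x_2^4 + 13x_2^3 + 50x_2^2 - 261x_2 → -2x_2^4 + 13x_2^3 + 250x_2^2 - 61x_2 - 2900
  leading term x_2^4: subtract (x_2)·h_3 from -2x_2^4 + 13x_2^3 + 250x_2^2 - 61x_2 - 2900 → 29x_2^3 + 232x_2^2 - 261x_2 - 2900
  leading term x_2^3: subtract (-29/2)·h_3 from 29x_2^3 + 232x_2^2 - 261x_2 - 2900 → 0
  remainder 0.

Every S-polynomial of the final basis reduces to 0, so we have a Gröbner basis.
Inter-reduce: drop elements whose leading term is divisible by another's, tail-reduce, and make monic.
Reduced Gröbner basis: {x_1 - 2x_2^2 - 2x_2 + 29, x_2^3 + 8x_2^2 - 9x_2 - 100}.

Elimination: the polynomial x_2^3 + 8x_2^2 - 9x_2 - 100 lies in the elimination ideal for x_2, so x_2 ∈ {-4, -2 + sqrt(29), -sqrt(29) - 2}. For each such x_2, the remaining basis elements (now univariate) give the rest of the solution.
  x_2 = -4: the earlier basis element becomes x_1 + 5 = 0, giving x_1 = -5 — point (-5, -4).
  x_2 = -2 + sqrt(29): the earlier basis element becomes x_1 - 33 + 6*sqrt(29) = 0, giving x_1 = 33 - 6*sqrt(29) — point (33 - 6*sqrt(29), -2 + sqrt(29)).
  x_2 = -sqrt(29) - 2: the earlier basis element becomes x_1 - 33 - 6*sqrt(29) = 0, giving x_1 = 6*sqrt(29) + 33 — point (6*sqrt(29) + 33, -sqrt(29) - 2).

{(-5, -4), (33 - 6*sqrt(29), -2 + sqrt(29)), (6*sqrt(29) + 33, -sqrt(29) - 2)}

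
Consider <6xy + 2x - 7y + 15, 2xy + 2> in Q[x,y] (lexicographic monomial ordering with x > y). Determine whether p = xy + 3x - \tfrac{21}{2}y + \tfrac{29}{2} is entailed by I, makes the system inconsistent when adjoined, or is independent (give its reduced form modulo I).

First compute the reduced Gröbner basis of I by Buchberger's algorithm.
f_1 = 6xy + 2x - 7y + 15, LT = xy.
f_2 = 2xy + 2, LT = xy.

S(f_1,f_2): lcm = xy. S = \tfrac{1}{3}x - \tfrac{7}{6}y + \tfrac{3}{2}.
  leading term x: no divisor's leading term divides it; move \tfrac{1}{3}x to the remainder.
  leading term y: no divisor's leading term divides it; move -\tfrac{7}{6}y to the remainder.
  leading term 1: no divisor's leading term divides it; move \tfrac{3}{2} to the remainder.
  remainder \tfrac{1}{3}x - \tfrac{7}{6}y + \tfrac{3}{2} ≠ 0; add h_3 = \tfrac{1}{3}x - \tfrac{7}{6}y + \tfrac{3}{2} to the basis.

S(f_1,h_3): lcm = xy. S = \tfrac{1}{3}x + \tfrac{7}{2}y^{2} - \tfrac{17}{3}y + \tfrac{5}{2}.
  leading term x: subtract (1)·h_3 from \tfrac{1}{3}x + \tfrac{7}{2}y^{2} - \tfrac{17}{3}y + \tfrac{5}{2} → \tfrac{7}{2}y^{2} - \tfrac{9}{2}y + 1
  leading term y^{2}: no divisor's leading term divides it; move \tfrac{7}{2}y^{2} to the remainder.
  leading term y: no divisor's leading term divides it; move -\tfrac{9}{2}y to the remainder.
  leading term 1: no divisor's leading term divides it; move 1 to the remainder.
  remainder \tfrac{7}{2}y^{2} - \tfrac{9}{2}y + 1 ≠ 0; add h_4 = \tfrac{7}{2}y^{2} - \tfrac{9}{2}y + 1 to the basis.

The other S-polynomials (S(f_2,h_3), S(f_1,h_4), S(f_2,h_4), S(h_3,h_4)) all reduce to 0 modulo the current basis, so we have a Gröbner basis.
Inter-reduce: drop elements whose leading term is divisible by another's, tail-reduce, and make monic.
Reduced Gröbner basis: {x - \tfrac{7}{2}y + \tfrac{9}{2}, y^{2} - \tfrac{9}{7}y + \tfrac{2}{7}}.
Label its elements g_1 = x - \tfrac{7}{2}y + \tfrac{9}{2}, g_2 = y^{2} - \tfrac{9}{7}y + \tfrac{2}{7}.

Reduce p = xy + 3x - \tfrac{21}{2}y + \tfrac{29}{2} modulo G:
  leading term xy: subtract (y)·g_1 from xy + 3x - \tfrac{21}{2}y + \tfrac{29}{2} → 3x + \tfrac{7}{2}y^{2} - 15y + \tfrac{29}{2}
  leading term x: subtract (3)·g_1 from 3x + \tfrac{7}{2}y^{2} - 15y + \tfrac{29}{2} → \tfrac{7}{2}y^{2} - \tfrac{9}{2}y + 1
  leading term y^{2}: subtract (\tfrac{7}{2})·g_2 from \tfrac{7}{2}y^{2} - \tfrac{9}{2}y + 1 → 0
  normal form = 0.
Since the normal form is 0, p ∈ I.

xy + 3x - \tfrac{21}{2}y + \tfrac{29}{2} lies in I (it reduces to 0).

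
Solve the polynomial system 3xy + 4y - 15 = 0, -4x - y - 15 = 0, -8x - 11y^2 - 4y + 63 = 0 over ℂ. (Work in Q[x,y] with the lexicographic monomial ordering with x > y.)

Compute a lex Gröbner basis by Buchberger's algorithm.
f_1 = 3xy + 4y - 15, LT = xy.
f_2 = -4x - y - 15, LT = x.
f_3 = -8x - 11y^2 - 4y + 63, LT = x.

S(f_1,f_2): lcm = xy. S = -1/4y^2 - 29/12y - 5.
  leading term y^2: no divisor's leading term divides it; move -1/4y^2 to the remainder.
  leading term y: no divisor's leading term divides it; move -29/12y to the remainder.
  leading term 1: no divisor's leading term divides it; move -5 to the remainder.
  remainder -1/4y^2 - 29/12y - 5 ≠ 0; add h_4 = -1/4y^2 - 29/12y - 5 to the basis.

S(f_1,f_3): lcm = xy. S = -11/8y^3 - 1/2y^2 + 221/24y - 5.
  leading term y^3: subtract (11/2y)·h_4 from -11/8y^3 - 1/2y^2 + 221/24y - 5 → 307/24y^2 + 881/24y - 5
  leading term y^2: subtract (-307/6)·h_4 from 307/24y^2 + 881/24y - 5 → -1565/18y - 1565/6
  leading term y: no divisor's leading term divides it; move -1565/18y to the remainder.
  leading term 1: no divisor's leading term divides it; move -1565/6 to the remainder.
  remainder -1565/18y - 1565/6 ≠ 0; add h_5 = -1565/18y - 1565/6 to the basis.

The other S-polynomials (S(f_2,f_3), S(f_1,h_4), S(f_2,h_4), S(f_3,h_4), S(f_1,h_5), S(f_2,h_5), S(f_3,h_5), S(h_4,h_5)) all reduce to 0 modulo the current basis, so we have a Gröbner basis.
Inter-reduce: drop elements whose leading term is divisible by another's, tail-reduce, and make monic.
Reduced Gröbner basis: {x + 3, y + 3}.

From the last basis element, y + 3 = 0, so y takes values in {-3}. Each choice, substituted upward through the basis, yields the corresponding point(s) of the solution set.
  y = -3: the earlier basis element becomes x + 3 = 0, giving x = -3 — point (-3, -3).
Check: every point annihilates each of the original generators.

{(-3, -3)}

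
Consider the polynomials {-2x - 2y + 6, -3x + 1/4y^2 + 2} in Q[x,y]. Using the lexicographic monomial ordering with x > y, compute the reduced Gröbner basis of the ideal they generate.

G = {x + y - 3, y^2 + 12y - 28}

f_1 = -2x - 2y + 6, LT = x.
f_2 = -3x + 1/4y^2 + 2, LT = x.

S(f_1,f_2): lcm = x. S = 1/12y^2 + y - 7/3.
  leading term y^2: no divisor's leading term divides it; move 1/12y^2 to the remainder.
  leading term y: no divisor's leading term divides it; move y to the remainder.
  leading term 1: no divisor's leading term divides it; move -7/3 to the remainder.
  remainder 1/12y^2 + y - 7/3 ≠ 0; add g_3 = 1/12y^2 + y - 7/3 to the basis.

The other S-polynomials (S(f_1,g_3), S(f_2,g_3)) all reduce to 0 modulo the current basis, so we have a Gröbner basis.
Inter-reduce: drop elements whose leading term is divisible by another's, tail-reduce, and make monic.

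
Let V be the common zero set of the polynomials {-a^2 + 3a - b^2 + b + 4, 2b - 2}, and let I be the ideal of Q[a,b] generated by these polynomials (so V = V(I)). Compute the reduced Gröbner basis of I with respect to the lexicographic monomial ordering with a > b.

G = {a^2 - 3a - 4, b - 1}

f_1 = -a^2 + 3a - b^2 + b + 4, LT = a^2.
f_2 = 2b - 2, LT = b.

The S-polynomials (S(f_1,f_2)) all reduce to 0 modulo the current basis, so we have a Gröbner basis.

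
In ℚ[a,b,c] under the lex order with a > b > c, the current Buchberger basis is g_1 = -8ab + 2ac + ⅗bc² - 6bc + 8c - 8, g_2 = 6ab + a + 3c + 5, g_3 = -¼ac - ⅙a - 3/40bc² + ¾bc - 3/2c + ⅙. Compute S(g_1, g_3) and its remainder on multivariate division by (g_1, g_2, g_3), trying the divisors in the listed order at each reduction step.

lcm(LM(g_1), LM(g_3)) = abc.
S = (lcm/LT(g_1))·g_1 − (lcm/LT(g_3))·g_3 = -⅔ab - ¼ac² - 3/10b²c² + 3b²c - 3/40bc³ + ¾bc² - 6bc + ⅔b - c² + c.
Reduce S modulo (g_1, g_2, g_3) in that order:
  leading term ab: subtract (1/12)·g_1 from -⅔ab - ¼ac² - 3/10b²c² + 3b²c - 3/40bc³ + ¾bc² - 6bc + ⅔b - c² + c → -¼ac² - ⅙ac - 3/10b²c² + 3b²c - 3/40bc³ + 7/10bc² - 11/2bc + ⅔b - c² + ⅓c + ⅔
  leading term ac²: subtract (c)·g_3 from -¼ac² - ⅙ac - 3/10b²c² + 3b²c - 3/40bc³ + 7/10bc² - 11/2bc + ⅔b - c² + ⅓c + ⅔ → -3/10b²c² + 3b²c - 1/20bc² - 11/2bc + ⅔b + ½c² + ⅙c + ⅔
  leading term b²c²: no divisor's leading term divides it; move -3/10b²c² to the remainder.
  leading term b²c: no divisor's leading term divides it; move 3b²c to the remainder.
  leading term bc²: no divisor's leading term divides it; move -1/20bc² to the remainder.
  leading term bc: no divisor's leading term divides it; move -11/2bc to the remainder.
  leading term b: no divisor's leading term divides it; move ⅔b to the remainder.
  leading term c²: no divisor's leading term divides it; move ½c² to the remainder.
  leading term c: no divisor's leading term divides it; move ⅙c to the remainder.
  leading term 1: no divisor's leading term divides it; move ⅔ to the remainder.
The remainder -3/10b²c² + 3b²c - 1/20bc² - 11/2bc + ⅔b + ½c² + ⅙c + ⅔ is nonzero, so it would be added as the next basis element.
An S-polynomial is built so that the two leading terms cancel; whether anything survives reduction is exactly the Gröbner-basis criterion.

S(g_1, g_3) = -⅔ab - ¼ac² - 3/10b²c² + 3b²c - 3/40bc³ + ¾bc² - 6bc + ⅔b - c² + c; remainder on division = -3/10b²c² + 3b²c - 1/20bc² - 11/2bc + ⅔b + ½c² + ⅙c + ⅔.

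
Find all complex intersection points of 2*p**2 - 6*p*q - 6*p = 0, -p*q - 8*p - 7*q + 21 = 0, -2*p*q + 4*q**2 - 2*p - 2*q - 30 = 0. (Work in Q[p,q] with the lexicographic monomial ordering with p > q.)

{(0, 3)}

Compute a lex Gröbner basis by Buchberger's algorithm.
f_1 = 2*p**2 - 6*p*q - 6*p, LT = p**2.
f_2 = -p*q - 8*p - 7*q + 21, LT = p*q.
f_3 = -2*p*q - 2*p + 4*q**2 - 2*q - 30, LT = p*q.

S(f_1,f_2): lcm = p**2*q. S = -8*p**2 - 3*p*q**2 - 10*p*q + 21*p.
  leading term p**2: subtract (-4)·f_1 from -8*p**2 - 3*p*q**2 - 10*p*q + 21*p → -3*p*q**2 - 34*p*q - 3*p
  leading term p*q**2: subtract (3*q)·f_2 from -3*p*q**2 - 34*p*q - 3*p → -10*p*q - 3*p + 21*q**2 - 63*q
  leading term p*q: subtract (10)·f_2 from -10*p*q - 3*p + 21*q**2 - 63*q → 77*p + 21*q**2 + 7*q - 210
  leading term p: no divisor's leading term divides it; move 77*p to the remainder.
  leading term q**2: no divisor's leading term divides it; move 21*q**2 to the remainder.
  leading term q: no divisor's leading term divides it; move 7*q to the remainder.
  leading term 1: no divisor's leading term divides it; move -210 to the remainder.
  remainder 77*p + 21*q**2 + 7*q - 210 ≠ 0; add h_4 = 77*p + 21*q**2 + 7*q - 210 to the basis.

S(f_1,f_3): lcm = p**2*q. S = -p**2 - p*q**2 - 4*p*q - 15*p.
  leading term p**2: subtract (-1/2)·f_1 from -p**2 - p*q**2 - 4*p*q - 15*p → -p*q**2 - 7*p*q - 18*p
  leading term p*q**2: subtract (q)·f_2 from -p*q**2 - 7*p*q - 18*p → p*q - 18*p + 7*q**2 - 21*q
  leading term p*q: subtract (-1)·f_2 from p*q - 18*p + 7*q**2 - 21*q → -26*p + 7*q**2 - 28*q + 21
  leading term p: subtract (-26/77)·h_4 from -26*p + 7*q**2 - 28*q + 21 → 155/11*q**2 - 282/11*q - 549/11
  leading term q**2: no divisor's leading term divides it; move 155/11*q**2 to the remainder.
  leading term q: no divisor's leading term divides it; move -282/11*q to the remainder.
  leading term 1: no divisor's leading term divides it; move -549/11 to the remainder.
  remainder 155/11*q**2 - 282/11*q - 549/11 ≠ 0; add h_5 = 155/11*q**2 - 282/11*q - 549/11 to the basis.

S(f_2,f_3): lcm = p*q. S = 7*p + 2*q**2 + 6*q - 36.
  leading term p: subtract (1/11)·h_4 from 7*p + 2*q**2 + 6*q - 36 → 1/11*q**2 + 59/11*q - 186/11
  leading term q**2: subtract (1/155)·h_5 from 1/11*q**2 + 59/11*q - 186/11 → 857/155*q - 2571/155
  leading term q: no divisor's leading term divides it; move 857/155*q to the remainder.
  leading term 1: no divisor's leading term divides it; move -2571/155 to the remainder.
  remainder 857/155*q - 2571/155 ≠ 0; add h_6 = 857/155*q - 2571/155 to the basis.

S(f_1,h_4): lcm = p**2. S = -3/11*p*q**2 - 34/11*p*q - 3/11*p.
  leading term p*q**2: subtract (3/11*q)·f_2 from -3/11*p*q**2 - 34/11*p*q - 3/11*p → -10/11*p*q - 3/11*p + 21/11*q**2 - 63/11*q
  leading term p*q: subtract (10/11)·f_2 from -10/11*p*q - 3/11*p + 21/11*q**2 - 63/11*q → 7*p + 21/11*q**2 + 7/11*q - 210/11
  leading term p: subtract (1/11)·h_4 from 7*p + 21/11*q**2 + 7/11*q - 210/11 → 0
  remainder 0.

S(f_2,h_4): lcm = p*q. S = 8*p - 3/11*q**3 - 1/11*q**2 + 107/11*q - 21.
  leading term p: subtract (8/77)·h_4 from 8*p - 3/11*q**3 - 1/11*q**2 + 107/11*q - 21 → -3/11*q**3 - 25/11*q**2 + 9*q + 9/11
  leading term q**3: subtract (-3/155*q)·h_5 from -3/11*q**3 - 25/11*q**2 + 9*q + 9/11 → -4721/1705*q**2 + 13698/1705*q + 9/11
  leading term q**2: subtract (-4721/24025)·h_5 from -4721/1705*q**2 + 13698/1705*q + 9/11 → 71988/24025*q - 215964/24025
  leading term q: subtract (84/155)·h_6 from 71988/24025*q - 215964/24025 → 0
  remainder 0.

S(f_3,h_4): lcm = p*q. S = p - 3/11*q**3 - 23/11*q**2 + 41/11*q + 15.
  leading term p: subtract (1/77)·h_4 from p - 3/11*q**3 - 23/11*q**2 + 41/11*q + 15 → -3/11*q**3 - 26/11*q**2 + 40/11*q + 195/11
  leading term q**3: subtract (-3/155*q)·h_5 from -3/11*q**3 - 26/11*q**2 + 40/11*q + 195/11 → -4876/1705*q**2 + 4553/1705*q + 195/11
  leading term q**2: subtract (-4876/24025)·h_5 from -4876/1705*q**2 + 4553/1705*q + 195/11 → -60847/24025*q + 182541/24025
  leading term q: subtract (-71/155)·h_6 from -60847/24025*q + 182541/24025 → 0
  remainder 0.

S(f_1,h_5): leading monomials are coprime, so the S-polynomial reduces to 0 (Buchberger's first criterion).
S(f_2,h_5): lcm = p*q**2. S = 1522/155*p*q + 549/155*p + 7*q**2 - 21*q.
  leading term p*q: subtract (-1522/155)·f_2 from 1522/155*p*q + 549/155*p + 7*q**2 - 21*q → -11627/155*p + 7*q**2 - 13909/155*q + 31962/155
  leading term p: subtract (-151/155)·h_4 from -11627/155*p + 7*q**2 - 13909/155*q + 31962/155 → 4256/155*q**2 - 12852/155*q + 252/155
  leading term q**2: subtract (46816/24025)·h_5 from 4256/155*q**2 - 12852/155*q + 252/155 → -791868/24025*q + 2375604/24025
  leading term q: subtract (-924/155)·h_6 from -791868/24025*q + 2375604/24025 → 0
  remainder 0.

S(f_3,h_5): lcm = p*q**2. S = 437/155*p*q + 549/155*p - 2*q**3 + q**2 + 15*q.
  leading term p*q: subtract (-437/155)·f_2 from 437/155*p*q + 549/155*p - 2*q**3 + q**2 + 15*q → -2947/155*p - 2*q**3 + q**2 - 734/155*q + 9177/155
  leading term p: subtract (-421/1705)·h_4 from -2947/155*p - 2*q**3 + q**2 - 734/155*q + 9177/155 → -2*q**3 + 10546/1705*q**2 - 5127/1705*q + 12537/1705
  leading term q**3: subtract (-22/155*q)·h_5 from -2*q**3 + 10546/1705*q**2 - 5127/1705*q + 12537/1705 → 4342/1705*q**2 - 111/11*q + 12537/1705
  leading term q**2: subtract (4342/24025)·h_5 from 4342/1705*q**2 - 111/11*q + 12537/1705 → -131121/24025*q + 393363/24025
  leading term q: subtract (-153/155)·h_6 from -131121/24025*q + 393363/24025 → 0
  remainder 0.

S(h_4,h_5): leading monomials are coprime, so the S-polynomial reduces to 0 (Buchberger's first criterion).
S(f_1,h_6): leading monomials are coprime, so the S-polynomial reduces to 0 (Buchberger's first criterion).
S(f_2,h_6): lcm = p*q. S = 11*p + 7*q - 21.
  leading term p: subtract (1/7)·h_4 from 11*p + 7*q - 21 → -3*q**2 + 6*q + 9
  leading term q**2: subtract (-33/155)·h_5 from -3*q**2 + 6*q + 9 → 84/155*q - 252/155
  leading term q: subtract (84/857)·h_6 from 84/155*q - 252/155 → 0
  remainder 0.

S(f_3,h_6): lcm = p*q. S = 4*p - 2*q**2 + q + 15.
  leading term p: subtract (4/77)·h_4 from 4*p - 2*q**2 + q + 15 → -34/11*q**2 + 7/11*q + 285/11
  leading term q**2: subtract (-34/155)·h_5 from -34/11*q**2 + 7/11*q + 285/11 → -773/155*q + 2319/155
  leading term q: subtract (-773/857)·h_6 from -773/155*q + 2319/155 → 0
  remainder 0.

S(h_4,h_6): leading monomials are coprime, so the S-polynomial reduces to 0 (Buchberger's first criterion).
S(h_5,h_6): lcm = q**2. S = 183/155*q - 549/155.
  leading term q: subtract (183/857)·h_6 from 183/155*q - 549/155 → 0
  remainder 0.

Every S-polynomial of the final basis reduces to 0, so we have a Gröbner basis.
Inter-reduce: drop elements whose leading term is divisible by another's, tail-reduce, and make monic.
Reduced Gröbner basis: {p, q - 3}.

Since the basis is lex-ordered, q - 3 is univariate in q. Its roots are {3}. Back-substituting each root into the other basis elements fixes the other coordinates.
  q = 3: the earlier basis element becomes p = 0, giving p = 0 — point (0, 3).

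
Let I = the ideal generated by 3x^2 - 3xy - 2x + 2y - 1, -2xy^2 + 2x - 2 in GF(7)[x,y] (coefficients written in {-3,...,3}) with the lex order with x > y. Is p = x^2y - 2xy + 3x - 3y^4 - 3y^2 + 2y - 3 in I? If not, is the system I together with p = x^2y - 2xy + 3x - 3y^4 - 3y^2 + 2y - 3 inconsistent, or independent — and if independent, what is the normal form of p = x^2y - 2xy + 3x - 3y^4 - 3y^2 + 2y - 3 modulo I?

First compute the reduced Gröbner basis of I by Buchberger's algorithm.
f_1 = 3x^2 - 3xy - 2x + 2y - 1, LT = x^2.
f_2 = -2xy^2 + 2x - 2, LT = xy^2.

S(f_1,f_2): lcm = x^2y^2. S = x^2 - xy^3 - 3xy^2 - x + 3y^3 + 2y^2.
  reduce S modulo (f_1, f_2):
  remainder -x + 3y^3 + 2y^2 - 2y + 1 ≠ 0; add h_3 = -x + 3y^3 + 2y^2 - 2y + 1 to the basis.

S(f_2,h_3): lcm = xy^2. S = -x + 3y^5 + 2y^4 - 2y^3 + y^2 + 1.
  reduce S modulo (f_1, f_2, h_3):
  remainder 3y^5 + 2y^4 + 2y^3 - y^2 + 2y ≠ 0; add h_4 = 3y^5 + 2y^4 + 2y^3 - y^2 + 2y to the basis.

The other S-polynomials (S(f_1,h_3), S(f_1,h_4), S(f_2,h_4), S(h_3,h_4)) all reduce to 0 modulo the current basis, so we have a Gröbner basis.
Inter-reduce: drop elements whose leading term is divisible by another's, tail-reduce, and make monic.
Reduced Gröbner basis: {x - 3y^3 - 2y^2 + 2y - 1, y^5 + 3y^4 + 3y^3 + 2y^2 + 3y}.
Label its elements g_1 = x - 3y^3 - 2y^2 + 2y - 1, g_2 = y^5 + 3y^4 + 3y^3 + 2y^2 + 3y.

Reduce p = x^2y - 2xy + 3x - 3y^4 - 3y^2 + 2y - 3 modulo G:
  leading term x^2y: subtract (xy)·g_1 from x^2y - 2xy + 3x - 3y^4 - 3y^2 + 2y - 3 → 3xy^4 + 2xy^3 - 2xy^2 - xy + 3x - 3y^4 - 3y^2 + 2y - 3
  leading term xy^4: subtract (3y^4)·g_1 from 3xy^4 + 2xy^3 - 2xy^2 - xy + 3x - 3y^4 - 3y^2 + 2y - 3 → 2xy^3 - 2xy^2 - xy + 3x + 2y^7 - y^6 + y^5 - 3y^2 + 2y - 3
  leading term xy^3: subtract (2y^3)·g_1 from 2xy^3 - 2xy^2 - xy + 3x + 2y^7 - y^6 + y^5 - 3y^2 + 2y - 3 → -2xy^2 - xy + 3x + 2y^7 - 2y^6 - 2y^5 + 3y^4 + 2y^3 - 3y^2 + 2y - 3
  leading term xy^2: subtract (-2y^2)·g_1 from -2xy^2 - xy + 3x + 2y^7 - 2y^6 - 2y^5 + 3y^4 + 2y^3 - 3y^2 + 2y - 3 → -xy + 3x + 2y^7 - 2y^6 - y^5 - y^4 - y^3 + 2y^2 + 2y - 3
  leading term xy: subtract (-y)·g_1 from -xy + 3x + 2y^7 - 2y^6 - y^5 - y^4 - y^3 + 2y^2 + 2y - 3 → 3x + 2y^7 - 2y^6 - y^5 + 3y^4 - 3y^3 - 3y^2 + y - 3
  leading term x: subtract (3)·g_1 from 3x + 2y^7 - 2y^6 - y^5 + 3y^4 - 3y^3 - 3y^2 + y - 3 → 2y^7 - 2y^6 - y^5 + 3y^4 - y^3 + 3y^2 + 2y
  leading term y^7: subtract (2y^2)·g_2 from 2y^7 - 2y^6 - y^5 + 3y^4 - y^3 + 3y^2 + 2y → -y^6 - y^4 + 3y^2 + 2y
  leading term y^6: subtract (-y)·g_2 from -y^6 - y^4 + 3y^2 + 2y → 3y^5 + 2y^4 + 2y^3 - y^2 + 2y
  leading term y^5: subtract (3)·g_2 from 3y^5 + 2y^4 + 2y^3 - y^2 + 2y → 0
  normal form = 0.
Since the normal form is 0, p ∈ I.

The remainder on division by a Gröbner basis is unique — it is the normal form.

x^2y - 2xy + 3x - 3y^4 - 3y^2 + 2y - 3 lies in I (it reduces to 0).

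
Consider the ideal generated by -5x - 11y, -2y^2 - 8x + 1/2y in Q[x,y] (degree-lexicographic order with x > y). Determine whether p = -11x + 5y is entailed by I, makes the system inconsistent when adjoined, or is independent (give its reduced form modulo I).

-11x + 5y is independent of I; its normal form modulo I is 146/5y.

First compute the reduced Gröbner basis of I by Buchberger's algorithm.
f_1 = -5x - 11y, LT = x.
f_2 = -2y^2 - 8x + 1/2y, LT = y^2.

The S-polynomials (S(f_1,f_2)) all reduce to 0 modulo the current basis, so we have a Gröbner basis.
Inter-reduce: drop elements whose leading term is divisible by another's, tail-reduce, and make monic.
Reduced Gröbner basis: {y^2 - 181/20y, x + 11/5y}.
Label its elements g_1 = y^2 - 181/20y, g_2 = x + 11/5y.

Reduce p = -11x + 5y modulo G:
  leading term x: subtract (-11)·g_2 from -11x + 5y → 146/5y
  leading term y: no divisor's leading term divides it; move 146/5y to the remainder.
  normal form = 146/5y.
The normal form is nonzero, so p ∉ I. Since p minus its normal form lies in I, I + (p) = I + (r) where r = 146/5y; decide whether this ideal is the whole ring.
Run Buchberger on G together with r (pairs among the g_i already reduce to 0 since G is a Gröbner basis):
g_1 = y^2 - 181/20y, LT = y^2.
g_2 = x + 11/5y, LT = x.
r = 146/5y, LT = y.

The S-polynomials (S(g_1,g_2), S(g_1,r), S(g_2,r)) all reduce to 0 modulo the current basis, so we have a Gröbner basis.
Inter-reduce: drop elements whose leading term is divisible by another's, tail-reduce, and make monic.
Reduced Gröbner basis: {x, y}.
The reduced Gröbner basis of I + (p) is {x, y} ≠ {1}, a proper ideal, so the enlarged system stays consistent: p is independent of I, with normal form 146/5y.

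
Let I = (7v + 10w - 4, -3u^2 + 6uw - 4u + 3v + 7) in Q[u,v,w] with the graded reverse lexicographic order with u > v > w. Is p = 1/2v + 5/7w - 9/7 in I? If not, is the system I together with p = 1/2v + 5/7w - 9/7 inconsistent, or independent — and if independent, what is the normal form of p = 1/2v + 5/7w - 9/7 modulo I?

Adjoining 1/2v + 5/7w - 9/7 makes the ideal the whole ring: the system is inconsistent.

First compute the reduced Gröbner basis of I by Buchberger's algorithm.
f_1 = 7v + 10w - 4, LT = v.
f_2 = -3u^2 + 6uw - 4u + 3v + 7, LT = u^2.

S(f_1,f_2): leading monomials are coprime, so the S-polynomial reduces to 0 (Buchberger's first criterion).
Every S-polynomial of the final basis reduces to 0, so we have a Gröbner basis.
Inter-reduce: drop elements whose leading term is divisible by another's, tail-reduce, and make monic.
Reduced Gröbner basis: {u^2 - 2uw + 4/3u + 10/7w - 61/21, v + 10/7w - 4/7}.
Label its elements g_1 = u^2 - 2uw + 4/3u + 10/7w - 61/21, g_2 = v + 10/7w - 4/7.

Reduce p = 1/2v + 5/7w - 9/7 modulo G:
  leading term v: subtract (1/2)·g_2 from 1/2v + 5/7w - 9/7 → -1
  leading term 1: no divisor's leading term divides it; move -1 to the remainder.
  normal form = -1.
The normal form is nonzero, so p ∉ I. Since p minus its normal form lies in I, I + (p) = I + (r) where r = -1; decide whether this ideal is the whole ring.
Here r = -1 is a nonzero constant, hence a unit: 1 ∈ I + (p), the Gröbner basis of I + (p) is {1}, and the enlarged system has no common solution — adjoining p is inconsistent.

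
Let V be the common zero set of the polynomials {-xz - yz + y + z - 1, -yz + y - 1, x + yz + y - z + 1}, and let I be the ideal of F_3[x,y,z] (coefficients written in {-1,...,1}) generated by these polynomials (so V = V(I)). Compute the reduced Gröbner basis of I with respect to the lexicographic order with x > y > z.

G = {x + z^2 + z - 1, y + z^2 - z - 1, z^3 + z^2}

f_1 = -xz - yz + y + z - 1, LT = xz.
f_2 = -yz + y - 1, LT = yz.
f_3 = x + yz + y - z + 1, LT = x.

S(f_1,f_2): lcm = xyz. S = xy - x + y^2z - y^2 - yz + y.
  leading term xy: subtract (y)·f_3 from xy - x + y^2z - y^2 - yz + y → -x + y^2
  leading term x: subtract (-1)·f_3 from -x + y^2 → y^2 + yz + y - z + 1
  leading term y^2: no divisor's leading term divides it; move y^2 to the remainder.
  leading term yz: subtract (-1)·f_2 from yz + y - z + 1 → -y - z
  leading term y: no divisor's leading term divides it; move -y to the remainder.
  leading term z: no divisor's leading term divides it; move -z to the remainder.
  remainder y^2 - y - z ≠ 0; add g_4 = y^2 - y - z to the basis.

S(f_1,f_3): lcm = xz. S = -yz^2 - y + z^2 + z + 1.
  leading term yz^2: subtract (z)·f_2 from -yz^2 - y + z^2 + z + 1 → -yz - y + z^2 - z + 1
  leading term yz: subtract (1)·f_2 from -yz - y + z^2 - z + 1 → y + z^2 - z - 1
  leading term y: no divisor's leading term divides it; move y to the remainder.
  leading term z^2: no divisor's leading term divides it; move z^2 to the remainder.
  leading term z: no divisor's leading term divides it; move -z to the remainder.
  leading term 1: no divisor's leading term divides it; move -1 to the remainder.
  remainder y + z^2 - z - 1 ≠ 0; add g_5 = y + z^2 - z - 1 to the basis.

S(f_2,f_3): leading monomials are coprime, so the S-polynomial reduces to 0 (Buchberger's first criterion).
S(f_1,g_4): leading monomials are coprime, so the S-polynomial reduces to 0 (Buchberger's first criterion).
S(f_2,g_4): lcm = y^2z. S = -y^2 + yz + y + z^2.
  leading term y^2: subtract (-1)·g_4 from -y^2 + yz + y + z^2 → yz + z^2 - z
  leading term yz: subtract (-1)·f_2 from yz + z^2 - z → y + z^2 - z - 1
  leading term y: subtract (1)·g_5 from y + z^2 - z - 1 → 0
  remainder 0.

S(f_3,g_4): leading monomials are coprime, so the S-polynomial reduces to 0 (Buchberger's first criterion).
S(f_1,g_5): leading monomials are coprime, so the S-polynomial reduces to 0 (Buchberger's first criterion).
S(f_2,g_5): lcm = yz. S = -y - z^3 + z^2 + z + 1.
  leading term y: subtract (-1)·g_5 from -y - z^3 + z^2 + z + 1 → -z^3 - z^2
  leading term z^3: no divisor's leading term divides it; move -z^3 to the remainder.
  leading term z^2: no divisor's leading term divides it; move -z^2 to the remainder.
  remainder -z^3 - z^2 ≠ 0; add g_6 = -z^3 - z^2 to the basis.

S(f_3,g_5): leading monomials are coprime, so the S-polynomial reduces to 0 (Buchberger's first criterion).
S(g_4,g_5): lcm = y^2. S = -yz^2 + yz - z.
  leading term yz^2: subtract (z)·f_2 from -yz^2 + yz - z → 0
  remainder 0.

S(f_1,g_6): lcm = xz^3. S = -xz^2 + yz^3 - yz^2 - z^3 + z^2.
  leading term xz^2: subtract (z)·f_1 from -xz^2 + yz^3 - yz^2 - z^3 + z^2 → yz^3 - yz - z^3 + z
  leading term yz^3: subtract (-z^2)·f_2 from yz^3 - yz - z^3 + z → yz^2 - yz - z^3 - z^2 + z
  leading term yz^2: subtract (-z)·f_2 from yz^2 - yz - z^3 - z^2 + z → -z^3 - z^2
  leading term z^3: subtract (1)·g_6 from -z^3 - z^2 → 0
  remainder 0.

S(f_2,g_6): lcm = yz^3. S = yz^2 + z^2.
  leading term yz^2: subtract (-z)·f_2 from yz^2 + z^2 → yz + z^2 - z
  leading term yz: subtract (-1)·f_2 from yz + z^2 - z → y + z^2 - z - 1
  leading term y: subtract (1)·g_5 from y + z^2 - z - 1 → 0
  remainder 0.

S(f_3,g_6): leading monomials are coprime, so the S-polynomial reduces to 0 (Buchberger's first criterion).
S(g_4,g_6): leading monomials are coprime, so the S-polynomial reduces to 0 (Buchberger's first criterion).
S(g_5,g_6): leading monomials are coprime, so the S-polynomial reduces to 0 (Buchberger's first criterion).
Every S-polynomial of the final basis reduces to 0, so we have a Gröbner basis.
Inter-reduce: drop elements whose leading term is divisible by another's, tail-reduce, and make monic.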